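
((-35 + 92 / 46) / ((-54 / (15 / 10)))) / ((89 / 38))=209 / 534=0.39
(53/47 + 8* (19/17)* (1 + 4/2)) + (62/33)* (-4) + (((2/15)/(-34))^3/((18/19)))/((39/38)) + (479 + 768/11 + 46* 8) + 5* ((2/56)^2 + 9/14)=2218612547155153217/2359034343666000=940.47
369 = 369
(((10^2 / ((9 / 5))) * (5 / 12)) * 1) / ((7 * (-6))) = -625 / 1134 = -0.55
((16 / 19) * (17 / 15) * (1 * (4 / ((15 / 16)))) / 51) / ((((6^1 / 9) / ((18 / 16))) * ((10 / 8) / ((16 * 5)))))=4096 / 475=8.62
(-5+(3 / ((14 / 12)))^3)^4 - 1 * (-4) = 287347322345525 / 13841287201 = 20760.16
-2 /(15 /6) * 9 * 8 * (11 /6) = -528 /5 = -105.60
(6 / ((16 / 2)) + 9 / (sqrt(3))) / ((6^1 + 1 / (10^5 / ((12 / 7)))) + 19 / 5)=131250 / 1715003 + 525000 * sqrt(3) / 1715003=0.61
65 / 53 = 1.23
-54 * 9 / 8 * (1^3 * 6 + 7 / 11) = -17739 / 44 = -403.16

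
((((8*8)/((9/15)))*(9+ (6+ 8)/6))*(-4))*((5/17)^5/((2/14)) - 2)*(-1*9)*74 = -533811420160/83521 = -6391343.74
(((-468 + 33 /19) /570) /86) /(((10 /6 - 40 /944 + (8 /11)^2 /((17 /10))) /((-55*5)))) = 11826702987 /8750842882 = 1.35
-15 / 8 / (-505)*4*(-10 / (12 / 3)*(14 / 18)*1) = -35 / 1212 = -0.03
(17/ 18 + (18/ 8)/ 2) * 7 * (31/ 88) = 32333/ 6336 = 5.10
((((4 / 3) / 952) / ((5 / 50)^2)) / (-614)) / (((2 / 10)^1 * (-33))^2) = -625 / 119353311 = -0.00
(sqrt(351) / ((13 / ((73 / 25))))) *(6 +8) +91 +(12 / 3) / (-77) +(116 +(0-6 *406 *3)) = -546781 / 77 +3066 *sqrt(39) / 325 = -7042.14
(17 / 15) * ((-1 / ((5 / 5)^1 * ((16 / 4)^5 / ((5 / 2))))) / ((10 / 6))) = -17 / 10240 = -0.00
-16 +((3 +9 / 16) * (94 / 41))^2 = 5455697 / 107584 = 50.71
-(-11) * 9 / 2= 99 / 2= 49.50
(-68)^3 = -314432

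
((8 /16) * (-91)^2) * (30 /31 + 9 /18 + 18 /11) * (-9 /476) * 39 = -879048261 /92752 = -9477.40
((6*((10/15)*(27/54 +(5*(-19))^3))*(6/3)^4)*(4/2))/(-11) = 109743936/11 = 9976721.45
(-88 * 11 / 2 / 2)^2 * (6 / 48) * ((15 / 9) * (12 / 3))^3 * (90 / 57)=585640000 / 171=3424795.32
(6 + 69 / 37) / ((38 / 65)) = 18915 / 1406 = 13.45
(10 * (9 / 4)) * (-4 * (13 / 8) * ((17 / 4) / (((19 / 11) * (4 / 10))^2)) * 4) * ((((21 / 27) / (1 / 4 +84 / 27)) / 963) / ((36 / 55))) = -10635625 / 5562288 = -1.91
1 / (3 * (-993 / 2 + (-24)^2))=2 / 477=0.00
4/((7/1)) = 4/7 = 0.57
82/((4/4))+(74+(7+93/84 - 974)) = -22677/28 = -809.89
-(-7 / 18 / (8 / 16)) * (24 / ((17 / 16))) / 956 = 224 / 12189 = 0.02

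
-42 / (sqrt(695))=-42 * sqrt(695) / 695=-1.59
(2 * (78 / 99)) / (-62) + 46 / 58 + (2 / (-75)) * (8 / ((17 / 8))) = 8413583 / 12608475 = 0.67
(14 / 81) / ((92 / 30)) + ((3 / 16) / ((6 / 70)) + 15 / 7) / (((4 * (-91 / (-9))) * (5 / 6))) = 2339839 / 12658464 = 0.18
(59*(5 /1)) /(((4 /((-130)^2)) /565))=704201875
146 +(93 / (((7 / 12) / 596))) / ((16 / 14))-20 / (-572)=11910189 / 143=83288.03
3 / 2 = 1.50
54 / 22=27 / 11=2.45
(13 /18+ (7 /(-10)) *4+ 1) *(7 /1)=-679 /90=-7.54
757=757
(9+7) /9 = 16 /9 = 1.78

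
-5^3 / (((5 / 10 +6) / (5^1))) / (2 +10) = -625 / 78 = -8.01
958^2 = 917764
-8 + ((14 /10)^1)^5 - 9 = -11.62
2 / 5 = 0.40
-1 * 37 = -37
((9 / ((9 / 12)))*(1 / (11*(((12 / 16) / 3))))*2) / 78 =16 / 143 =0.11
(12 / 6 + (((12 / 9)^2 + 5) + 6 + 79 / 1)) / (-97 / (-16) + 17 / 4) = 13504 / 1485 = 9.09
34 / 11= 3.09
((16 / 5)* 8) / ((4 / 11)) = 352 / 5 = 70.40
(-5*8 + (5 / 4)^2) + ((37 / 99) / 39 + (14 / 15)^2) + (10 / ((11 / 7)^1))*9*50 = 4364597269 / 1544400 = 2826.08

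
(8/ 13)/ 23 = 8/ 299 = 0.03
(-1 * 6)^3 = -216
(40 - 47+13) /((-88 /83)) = -249 /44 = -5.66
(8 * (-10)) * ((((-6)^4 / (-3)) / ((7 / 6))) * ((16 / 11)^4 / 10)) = 1358954496 / 102487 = 13259.77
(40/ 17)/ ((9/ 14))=560/ 153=3.66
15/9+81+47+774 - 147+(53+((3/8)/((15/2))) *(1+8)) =48607/60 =810.12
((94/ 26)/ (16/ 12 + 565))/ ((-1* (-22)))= 141/ 485914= 0.00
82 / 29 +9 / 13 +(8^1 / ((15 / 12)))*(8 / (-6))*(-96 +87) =151403 / 1885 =80.32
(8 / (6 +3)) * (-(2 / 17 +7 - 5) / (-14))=16 / 119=0.13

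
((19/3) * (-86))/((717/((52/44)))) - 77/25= -2352947/591525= -3.98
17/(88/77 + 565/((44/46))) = 2618/91141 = 0.03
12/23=0.52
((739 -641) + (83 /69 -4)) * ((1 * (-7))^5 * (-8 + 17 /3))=772836281 /207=3733508.60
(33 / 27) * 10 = 110 / 9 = 12.22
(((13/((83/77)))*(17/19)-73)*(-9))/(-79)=-882936/124583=-7.09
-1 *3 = -3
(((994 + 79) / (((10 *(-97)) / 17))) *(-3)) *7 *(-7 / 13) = -2681427 / 12610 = -212.64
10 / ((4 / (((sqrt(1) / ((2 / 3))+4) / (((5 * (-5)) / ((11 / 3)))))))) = -121 / 60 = -2.02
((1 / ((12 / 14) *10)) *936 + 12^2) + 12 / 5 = 1278 / 5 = 255.60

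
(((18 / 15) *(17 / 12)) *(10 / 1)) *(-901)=-15317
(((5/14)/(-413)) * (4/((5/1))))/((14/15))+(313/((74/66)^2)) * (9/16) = 62080979421/443271248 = 140.05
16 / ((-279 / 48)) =-256 / 93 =-2.75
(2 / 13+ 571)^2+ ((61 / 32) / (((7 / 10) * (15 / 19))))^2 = 6224254054489 / 19079424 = 326228.61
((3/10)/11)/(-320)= -3/35200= -0.00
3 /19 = 0.16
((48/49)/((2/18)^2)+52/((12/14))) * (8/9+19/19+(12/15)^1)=2490422/6615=376.48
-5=-5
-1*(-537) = 537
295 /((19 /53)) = 15635 /19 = 822.89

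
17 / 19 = 0.89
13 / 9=1.44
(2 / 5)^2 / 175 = 0.00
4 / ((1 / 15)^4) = 202500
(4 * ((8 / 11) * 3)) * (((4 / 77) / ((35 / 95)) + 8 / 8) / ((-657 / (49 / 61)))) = -6560 / 538813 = -0.01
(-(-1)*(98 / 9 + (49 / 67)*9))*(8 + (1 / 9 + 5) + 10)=2191280 / 5427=403.77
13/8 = 1.62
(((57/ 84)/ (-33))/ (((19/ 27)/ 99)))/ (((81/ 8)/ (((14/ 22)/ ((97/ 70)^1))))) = -140/ 1067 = -0.13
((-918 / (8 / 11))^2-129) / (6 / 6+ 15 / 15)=25490337 / 32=796573.03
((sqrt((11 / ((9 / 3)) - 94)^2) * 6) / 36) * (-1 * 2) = -271 / 9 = -30.11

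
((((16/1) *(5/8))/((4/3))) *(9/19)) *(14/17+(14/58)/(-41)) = 2231145/768094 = 2.90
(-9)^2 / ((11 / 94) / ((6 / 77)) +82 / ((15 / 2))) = 76140 / 11689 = 6.51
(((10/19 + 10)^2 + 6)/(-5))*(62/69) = -2614292/124545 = -20.99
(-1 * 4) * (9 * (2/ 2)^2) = -36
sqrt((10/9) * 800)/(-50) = -4 * sqrt(5)/15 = -0.60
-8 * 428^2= -1465472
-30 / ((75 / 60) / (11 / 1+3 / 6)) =-276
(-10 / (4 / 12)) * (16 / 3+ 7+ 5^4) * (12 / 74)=-114720 / 37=-3100.54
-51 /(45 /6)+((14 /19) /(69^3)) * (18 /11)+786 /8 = 13952909321 /152574180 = 91.45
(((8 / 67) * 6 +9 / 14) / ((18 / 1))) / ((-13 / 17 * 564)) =-7225 / 41264496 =-0.00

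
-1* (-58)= 58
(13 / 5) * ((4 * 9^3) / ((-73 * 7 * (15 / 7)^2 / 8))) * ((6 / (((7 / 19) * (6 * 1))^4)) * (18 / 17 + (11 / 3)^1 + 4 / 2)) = -6776692 / 155125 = -43.69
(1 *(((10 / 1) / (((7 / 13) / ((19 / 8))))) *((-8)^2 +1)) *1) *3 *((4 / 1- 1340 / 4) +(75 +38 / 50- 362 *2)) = -235825473 / 28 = -8422338.32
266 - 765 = -499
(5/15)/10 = 1/30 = 0.03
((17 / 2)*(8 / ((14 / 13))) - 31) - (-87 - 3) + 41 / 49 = 6026 / 49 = 122.98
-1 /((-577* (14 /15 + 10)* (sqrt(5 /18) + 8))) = 540 /27134579 - 45* sqrt(10) /108538316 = 0.00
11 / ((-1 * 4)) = -11 / 4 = -2.75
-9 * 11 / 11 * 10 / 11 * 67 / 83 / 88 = -3015 / 40172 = -0.08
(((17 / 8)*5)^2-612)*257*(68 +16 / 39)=-5475637117 / 624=-8775059.48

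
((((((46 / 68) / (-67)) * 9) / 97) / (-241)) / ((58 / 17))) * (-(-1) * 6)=621 / 90843022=0.00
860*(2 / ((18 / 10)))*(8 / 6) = 34400 / 27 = 1274.07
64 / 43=1.49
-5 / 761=-0.01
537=537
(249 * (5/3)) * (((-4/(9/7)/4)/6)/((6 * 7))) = -415/324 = -1.28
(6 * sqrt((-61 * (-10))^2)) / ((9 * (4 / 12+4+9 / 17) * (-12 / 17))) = -88145 / 744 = -118.47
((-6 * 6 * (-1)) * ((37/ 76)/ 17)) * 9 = 9.28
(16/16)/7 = 1/7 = 0.14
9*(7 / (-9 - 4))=-63 / 13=-4.85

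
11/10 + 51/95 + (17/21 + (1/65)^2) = 8248843/3371550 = 2.45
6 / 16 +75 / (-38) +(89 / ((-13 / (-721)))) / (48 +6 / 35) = 168026503 / 1665768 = 100.87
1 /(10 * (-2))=-1 /20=-0.05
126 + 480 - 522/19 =10992/19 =578.53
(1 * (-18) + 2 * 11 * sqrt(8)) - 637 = -655 + 44 * sqrt(2) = -592.77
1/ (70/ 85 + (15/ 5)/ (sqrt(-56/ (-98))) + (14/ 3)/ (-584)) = -25837620/ 477914669 + 332657496 * sqrt(7)/ 3345402683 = 0.21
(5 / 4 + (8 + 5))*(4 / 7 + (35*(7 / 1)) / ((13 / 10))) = 490257 / 182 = 2693.72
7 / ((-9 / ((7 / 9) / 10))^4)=16807 / 430467210000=0.00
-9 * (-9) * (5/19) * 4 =1620/19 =85.26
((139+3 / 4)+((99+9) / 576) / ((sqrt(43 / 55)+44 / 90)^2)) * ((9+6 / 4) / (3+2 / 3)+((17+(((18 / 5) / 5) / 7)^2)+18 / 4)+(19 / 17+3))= 3827550270477691997 / 956828479145000 - 1962682382133 * sqrt(2365) / 6088908503650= 3984.57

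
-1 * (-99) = 99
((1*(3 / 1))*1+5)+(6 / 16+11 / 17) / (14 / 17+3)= 4299 / 520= 8.27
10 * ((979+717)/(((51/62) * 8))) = 131440/51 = 2577.25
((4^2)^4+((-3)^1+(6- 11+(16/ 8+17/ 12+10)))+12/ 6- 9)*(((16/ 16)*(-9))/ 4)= -2359239/ 16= -147452.44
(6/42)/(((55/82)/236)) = 19352/385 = 50.26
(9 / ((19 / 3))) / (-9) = -3 / 19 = -0.16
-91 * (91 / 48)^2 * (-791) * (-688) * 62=-794567523113 / 72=-11035660043.24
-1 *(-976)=976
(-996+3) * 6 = -5958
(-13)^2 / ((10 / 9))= 152.10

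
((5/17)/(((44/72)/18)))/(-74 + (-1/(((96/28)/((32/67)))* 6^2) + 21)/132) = -3516696/29974961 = -0.12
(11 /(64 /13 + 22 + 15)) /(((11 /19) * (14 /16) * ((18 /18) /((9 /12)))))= 1482 /3815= 0.39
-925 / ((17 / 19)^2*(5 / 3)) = -200355 / 289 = -693.27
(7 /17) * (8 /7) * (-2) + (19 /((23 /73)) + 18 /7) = 169515 /2737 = 61.93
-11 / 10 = -1.10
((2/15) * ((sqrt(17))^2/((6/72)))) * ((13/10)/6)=442/75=5.89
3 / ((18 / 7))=7 / 6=1.17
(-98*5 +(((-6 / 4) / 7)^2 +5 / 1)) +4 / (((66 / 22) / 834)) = 122901 / 196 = 627.05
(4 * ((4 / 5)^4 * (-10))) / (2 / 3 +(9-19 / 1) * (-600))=-3072 / 1125125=-0.00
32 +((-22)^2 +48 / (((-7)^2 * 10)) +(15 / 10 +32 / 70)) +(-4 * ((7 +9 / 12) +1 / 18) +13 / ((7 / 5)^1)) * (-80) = 10023823 / 4410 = 2272.98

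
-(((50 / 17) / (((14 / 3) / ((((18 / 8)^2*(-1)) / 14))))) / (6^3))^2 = -50625 / 45474709504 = -0.00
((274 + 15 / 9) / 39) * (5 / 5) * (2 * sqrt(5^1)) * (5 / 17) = 8270 * sqrt(5) / 1989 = 9.30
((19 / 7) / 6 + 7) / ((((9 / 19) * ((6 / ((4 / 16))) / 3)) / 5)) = 29735 / 3024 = 9.83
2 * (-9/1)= -18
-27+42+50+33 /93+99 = 5095 /31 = 164.35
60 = 60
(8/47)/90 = 4/2115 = 0.00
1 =1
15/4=3.75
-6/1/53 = -6/53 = -0.11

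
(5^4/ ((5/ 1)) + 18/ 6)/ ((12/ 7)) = 224/ 3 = 74.67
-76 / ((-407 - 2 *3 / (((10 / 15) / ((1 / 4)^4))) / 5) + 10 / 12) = 291840 / 1559707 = 0.19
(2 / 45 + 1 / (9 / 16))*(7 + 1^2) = 656 / 45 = 14.58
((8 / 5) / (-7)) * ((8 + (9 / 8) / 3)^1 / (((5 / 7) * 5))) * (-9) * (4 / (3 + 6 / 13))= 3484 / 625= 5.57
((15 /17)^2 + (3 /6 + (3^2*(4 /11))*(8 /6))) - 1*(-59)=410995 /6358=64.64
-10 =-10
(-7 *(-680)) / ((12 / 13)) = 15470 / 3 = 5156.67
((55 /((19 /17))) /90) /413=0.00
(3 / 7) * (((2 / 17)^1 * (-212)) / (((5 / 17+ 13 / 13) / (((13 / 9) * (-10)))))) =119.31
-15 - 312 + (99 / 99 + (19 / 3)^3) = -1943 / 27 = -71.96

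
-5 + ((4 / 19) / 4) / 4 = -379 / 76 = -4.99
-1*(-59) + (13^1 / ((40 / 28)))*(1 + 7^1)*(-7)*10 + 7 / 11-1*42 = -55862 / 11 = -5078.36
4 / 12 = 1 / 3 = 0.33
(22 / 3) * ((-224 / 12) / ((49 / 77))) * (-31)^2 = -1860496 / 9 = -206721.78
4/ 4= 1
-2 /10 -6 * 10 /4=-76 /5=-15.20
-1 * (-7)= 7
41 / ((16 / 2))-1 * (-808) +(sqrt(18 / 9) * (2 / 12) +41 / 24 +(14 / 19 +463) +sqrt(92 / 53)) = sqrt(2) / 6 +2 * sqrt(1219) / 53 +145757 / 114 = 1280.12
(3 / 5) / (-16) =-3 / 80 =-0.04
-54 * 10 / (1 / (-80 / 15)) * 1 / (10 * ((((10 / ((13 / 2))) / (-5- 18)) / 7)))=-150696 / 5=-30139.20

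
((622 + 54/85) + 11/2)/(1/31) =3310273/170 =19472.19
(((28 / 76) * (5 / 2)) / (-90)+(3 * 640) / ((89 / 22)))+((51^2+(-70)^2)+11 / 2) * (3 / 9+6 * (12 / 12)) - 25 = 2921485699 / 60876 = 47990.76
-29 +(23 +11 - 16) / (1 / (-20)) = -389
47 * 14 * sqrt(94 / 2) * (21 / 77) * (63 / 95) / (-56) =-14.57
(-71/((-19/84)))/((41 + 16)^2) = 1988/20577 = 0.10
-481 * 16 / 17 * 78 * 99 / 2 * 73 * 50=-108457034400 / 17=-6379825552.94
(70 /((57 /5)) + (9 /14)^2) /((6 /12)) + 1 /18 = 110291 /8379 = 13.16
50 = 50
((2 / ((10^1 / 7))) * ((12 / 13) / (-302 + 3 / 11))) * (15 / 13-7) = 70224 / 2804555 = 0.03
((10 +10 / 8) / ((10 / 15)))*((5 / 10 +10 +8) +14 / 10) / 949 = 5373 / 15184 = 0.35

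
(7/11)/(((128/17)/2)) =119/704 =0.17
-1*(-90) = 90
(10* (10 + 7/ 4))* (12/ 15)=94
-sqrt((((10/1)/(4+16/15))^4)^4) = -1001129150390625/4347792138496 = -230.26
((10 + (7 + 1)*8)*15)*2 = 2220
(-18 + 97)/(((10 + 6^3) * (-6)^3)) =-79/48816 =-0.00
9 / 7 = 1.29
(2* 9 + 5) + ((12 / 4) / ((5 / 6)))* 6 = 44.60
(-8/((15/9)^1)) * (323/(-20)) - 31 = 1163/25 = 46.52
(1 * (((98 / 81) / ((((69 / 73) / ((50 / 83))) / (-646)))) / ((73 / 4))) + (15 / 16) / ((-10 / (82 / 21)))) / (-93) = 1437118567 / 4831846992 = 0.30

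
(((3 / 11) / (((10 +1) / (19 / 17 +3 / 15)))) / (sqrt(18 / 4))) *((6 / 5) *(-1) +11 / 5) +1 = 112 *sqrt(2) / 10285 +1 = 1.02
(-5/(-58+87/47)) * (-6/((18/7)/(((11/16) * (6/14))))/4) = -2585/168896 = -0.02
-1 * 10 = -10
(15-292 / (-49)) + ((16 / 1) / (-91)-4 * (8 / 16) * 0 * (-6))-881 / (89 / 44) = -23514397 / 56693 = -414.77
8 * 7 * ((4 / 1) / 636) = 56 / 159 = 0.35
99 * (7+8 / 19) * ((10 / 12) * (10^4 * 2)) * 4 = 930600000 / 19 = 48978947.37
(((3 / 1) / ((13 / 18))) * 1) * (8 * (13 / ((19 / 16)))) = 6912 / 19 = 363.79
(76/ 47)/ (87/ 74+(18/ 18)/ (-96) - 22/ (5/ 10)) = -269952/ 7151003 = -0.04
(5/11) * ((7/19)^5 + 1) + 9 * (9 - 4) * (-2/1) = -2438873480/27237089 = -89.54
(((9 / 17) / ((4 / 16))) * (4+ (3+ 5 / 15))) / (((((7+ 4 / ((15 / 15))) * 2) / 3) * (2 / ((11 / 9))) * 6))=11 / 51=0.22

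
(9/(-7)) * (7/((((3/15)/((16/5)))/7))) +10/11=-1007.09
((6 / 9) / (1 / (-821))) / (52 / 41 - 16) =33661 / 906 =37.15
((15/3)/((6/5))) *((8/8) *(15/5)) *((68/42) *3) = 425/7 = 60.71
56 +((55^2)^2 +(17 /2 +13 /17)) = 9150690.26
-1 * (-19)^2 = -361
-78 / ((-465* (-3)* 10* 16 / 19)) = -247 / 37200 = -0.01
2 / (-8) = -1 / 4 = -0.25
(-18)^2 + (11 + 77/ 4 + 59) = 1653/ 4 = 413.25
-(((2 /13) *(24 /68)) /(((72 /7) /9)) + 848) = -374837 /442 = -848.05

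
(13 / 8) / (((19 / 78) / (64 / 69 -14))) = -87.21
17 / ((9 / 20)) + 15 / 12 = 1405 / 36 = 39.03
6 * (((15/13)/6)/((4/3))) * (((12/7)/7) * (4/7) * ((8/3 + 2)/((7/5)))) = 1800/4459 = 0.40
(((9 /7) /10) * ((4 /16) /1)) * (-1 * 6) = -27 /140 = -0.19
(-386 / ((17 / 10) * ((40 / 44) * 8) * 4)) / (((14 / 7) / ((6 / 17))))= -6369 / 4624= -1.38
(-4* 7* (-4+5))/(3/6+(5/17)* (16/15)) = -34.41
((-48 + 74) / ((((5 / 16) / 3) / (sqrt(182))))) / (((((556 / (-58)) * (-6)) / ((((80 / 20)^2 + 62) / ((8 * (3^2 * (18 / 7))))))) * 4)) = 34307 * sqrt(182) / 75060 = 6.17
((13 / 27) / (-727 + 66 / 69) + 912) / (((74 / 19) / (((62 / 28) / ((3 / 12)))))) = 242194371553 / 116776107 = 2074.01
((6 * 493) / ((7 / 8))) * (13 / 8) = 38454 / 7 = 5493.43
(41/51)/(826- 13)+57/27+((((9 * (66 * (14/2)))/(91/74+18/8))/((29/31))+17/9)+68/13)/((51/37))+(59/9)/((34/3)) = 45139928824117/48301492590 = 934.55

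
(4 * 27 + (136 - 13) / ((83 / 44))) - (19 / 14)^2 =2787733 / 16268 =171.36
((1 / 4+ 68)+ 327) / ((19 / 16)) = 6324 / 19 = 332.84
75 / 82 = 0.91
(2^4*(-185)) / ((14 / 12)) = -17760 / 7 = -2537.14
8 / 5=1.60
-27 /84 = -9 /28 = -0.32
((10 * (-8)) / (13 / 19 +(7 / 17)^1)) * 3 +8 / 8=-12861 / 59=-217.98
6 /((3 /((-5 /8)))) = -5 /4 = -1.25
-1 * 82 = -82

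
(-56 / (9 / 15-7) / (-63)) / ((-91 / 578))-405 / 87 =-179225 / 47502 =-3.77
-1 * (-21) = 21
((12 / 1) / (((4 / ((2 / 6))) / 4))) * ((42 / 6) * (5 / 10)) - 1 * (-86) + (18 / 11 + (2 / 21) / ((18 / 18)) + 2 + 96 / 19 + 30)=609124 / 4389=138.78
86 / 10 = 43 / 5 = 8.60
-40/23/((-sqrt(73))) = 40*sqrt(73)/1679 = 0.20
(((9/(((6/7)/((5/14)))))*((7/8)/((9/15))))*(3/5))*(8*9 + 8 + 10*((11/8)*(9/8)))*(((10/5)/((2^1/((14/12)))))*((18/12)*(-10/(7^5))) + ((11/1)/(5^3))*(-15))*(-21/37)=872091909/3713024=234.87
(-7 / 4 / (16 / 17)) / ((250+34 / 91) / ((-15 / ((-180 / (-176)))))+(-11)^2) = -119119 / 6658112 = -0.02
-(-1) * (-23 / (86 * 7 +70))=-23 / 672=-0.03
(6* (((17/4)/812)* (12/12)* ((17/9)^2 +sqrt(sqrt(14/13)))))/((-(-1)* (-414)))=-4913/18153072- 17* 13^(3/4)* 14^(1/4)/2913456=-0.00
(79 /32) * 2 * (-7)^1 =-553 /16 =-34.56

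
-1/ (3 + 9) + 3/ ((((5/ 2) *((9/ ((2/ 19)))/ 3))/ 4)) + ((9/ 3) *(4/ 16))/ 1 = 238/ 285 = 0.84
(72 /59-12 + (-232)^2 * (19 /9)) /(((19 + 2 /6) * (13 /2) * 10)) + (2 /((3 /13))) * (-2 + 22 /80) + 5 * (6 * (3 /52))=7924603 /102660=77.19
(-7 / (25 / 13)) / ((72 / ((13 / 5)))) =-1183 / 9000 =-0.13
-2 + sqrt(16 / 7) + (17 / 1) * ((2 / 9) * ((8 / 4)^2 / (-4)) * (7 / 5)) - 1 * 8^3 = -23368 / 45 + 4 * sqrt(7) / 7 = -517.78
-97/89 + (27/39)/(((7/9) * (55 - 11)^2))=-17081863/15679664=-1.09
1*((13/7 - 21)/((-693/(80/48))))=670/14553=0.05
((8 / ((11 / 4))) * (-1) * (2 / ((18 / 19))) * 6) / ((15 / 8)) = -9728 / 495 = -19.65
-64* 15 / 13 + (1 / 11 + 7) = -66.76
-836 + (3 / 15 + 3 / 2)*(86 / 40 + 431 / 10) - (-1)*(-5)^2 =-29363 / 40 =-734.08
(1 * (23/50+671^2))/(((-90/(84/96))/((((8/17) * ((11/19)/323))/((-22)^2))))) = -157584511/20657142000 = -0.01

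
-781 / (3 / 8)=-6248 / 3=-2082.67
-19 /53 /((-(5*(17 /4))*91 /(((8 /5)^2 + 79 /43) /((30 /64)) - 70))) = -74288936 /6610524375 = -0.01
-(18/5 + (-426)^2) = -907398/5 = -181479.60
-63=-63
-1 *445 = -445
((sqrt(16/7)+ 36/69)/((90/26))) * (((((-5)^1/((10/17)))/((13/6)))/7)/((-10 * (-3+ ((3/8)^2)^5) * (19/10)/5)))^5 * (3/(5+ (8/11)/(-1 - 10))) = -613012507234777838849031859371707174297346735677112320000 * sqrt(7)/21265949753981382708627533579190532919259639178112530111569258201 - 613012507234777838849031859371707174297346735677112320000/23291278301979609633258727253399155102046271480789913931718711363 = -0.00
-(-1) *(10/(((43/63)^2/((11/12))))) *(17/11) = 112455/3698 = 30.41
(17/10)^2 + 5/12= 248/75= 3.31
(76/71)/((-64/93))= -1767/1136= -1.56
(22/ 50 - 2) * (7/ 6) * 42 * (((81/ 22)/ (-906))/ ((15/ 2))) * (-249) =-4282551/ 415250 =-10.31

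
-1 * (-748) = 748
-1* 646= -646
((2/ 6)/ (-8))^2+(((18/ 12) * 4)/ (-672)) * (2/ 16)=5/ 8064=0.00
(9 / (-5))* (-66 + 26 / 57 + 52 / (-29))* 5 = 333924 / 551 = 606.03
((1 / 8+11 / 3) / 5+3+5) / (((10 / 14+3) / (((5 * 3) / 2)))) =7357 / 416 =17.69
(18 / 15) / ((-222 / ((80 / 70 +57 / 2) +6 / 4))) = -218 / 1295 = -0.17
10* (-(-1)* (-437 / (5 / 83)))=-72542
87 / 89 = 0.98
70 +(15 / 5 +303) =376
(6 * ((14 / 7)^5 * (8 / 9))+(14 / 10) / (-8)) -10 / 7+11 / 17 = 2423461 / 14280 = 169.71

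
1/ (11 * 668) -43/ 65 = -315899/ 477620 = -0.66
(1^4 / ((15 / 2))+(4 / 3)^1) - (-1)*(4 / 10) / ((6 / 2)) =8 / 5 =1.60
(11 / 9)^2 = 121 / 81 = 1.49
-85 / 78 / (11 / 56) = -2380 / 429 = -5.55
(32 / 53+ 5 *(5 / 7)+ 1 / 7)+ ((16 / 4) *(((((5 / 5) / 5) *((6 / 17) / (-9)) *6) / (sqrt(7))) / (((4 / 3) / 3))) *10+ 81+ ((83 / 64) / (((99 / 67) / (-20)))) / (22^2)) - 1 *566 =-136730380103 / 284429376 - 72 *sqrt(7) / 119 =-482.32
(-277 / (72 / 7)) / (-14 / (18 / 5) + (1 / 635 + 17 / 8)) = 1231265 / 80573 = 15.28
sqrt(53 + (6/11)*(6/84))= 2*sqrt(78617)/77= 7.28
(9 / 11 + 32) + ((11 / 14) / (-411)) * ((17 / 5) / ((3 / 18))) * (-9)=1749508 / 52745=33.17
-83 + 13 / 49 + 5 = -77.73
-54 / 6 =-9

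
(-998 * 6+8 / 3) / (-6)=8978 / 9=997.56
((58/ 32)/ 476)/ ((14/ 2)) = 29/ 53312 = 0.00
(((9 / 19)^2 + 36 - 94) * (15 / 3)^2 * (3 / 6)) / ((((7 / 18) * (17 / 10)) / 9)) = -422354250 / 42959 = -9831.57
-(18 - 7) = -11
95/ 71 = 1.34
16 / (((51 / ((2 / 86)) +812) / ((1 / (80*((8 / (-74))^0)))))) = 1 / 15025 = 0.00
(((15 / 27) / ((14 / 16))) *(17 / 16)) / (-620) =-17 / 15624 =-0.00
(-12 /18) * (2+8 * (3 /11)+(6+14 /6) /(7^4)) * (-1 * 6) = 1326452 /79233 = 16.74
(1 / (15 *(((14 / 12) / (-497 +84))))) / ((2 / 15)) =-177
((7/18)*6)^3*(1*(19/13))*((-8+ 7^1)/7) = -931/351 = -2.65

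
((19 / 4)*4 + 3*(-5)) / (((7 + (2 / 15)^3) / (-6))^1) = -81000 / 23633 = -3.43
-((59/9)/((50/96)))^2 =-891136/5625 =-158.42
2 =2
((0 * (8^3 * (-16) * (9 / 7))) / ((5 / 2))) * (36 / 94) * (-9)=0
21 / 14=3 / 2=1.50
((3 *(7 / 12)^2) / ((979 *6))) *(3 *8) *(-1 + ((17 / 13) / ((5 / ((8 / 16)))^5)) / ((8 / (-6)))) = -254802499 / 61089600000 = -0.00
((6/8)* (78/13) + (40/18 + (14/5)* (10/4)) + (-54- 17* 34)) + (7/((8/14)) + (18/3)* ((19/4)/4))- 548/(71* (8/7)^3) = -49408375/81792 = -604.07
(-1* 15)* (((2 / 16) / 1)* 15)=-225 / 8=-28.12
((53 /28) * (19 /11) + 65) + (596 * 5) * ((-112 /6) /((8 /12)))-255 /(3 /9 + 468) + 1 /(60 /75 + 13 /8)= -699919792809 /8395156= -83371.86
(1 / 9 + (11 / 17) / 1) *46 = 5336 / 153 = 34.88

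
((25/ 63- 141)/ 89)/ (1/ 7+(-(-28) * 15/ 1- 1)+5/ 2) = -17716/ 4728303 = -0.00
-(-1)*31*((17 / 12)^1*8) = 1054 / 3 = 351.33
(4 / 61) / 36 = 1 / 549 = 0.00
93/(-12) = -31/4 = -7.75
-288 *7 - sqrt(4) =-2018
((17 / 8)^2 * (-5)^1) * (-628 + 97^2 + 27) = -1590945 / 8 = -198868.12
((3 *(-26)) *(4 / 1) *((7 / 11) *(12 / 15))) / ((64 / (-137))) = 340.01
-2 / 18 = -1 / 9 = -0.11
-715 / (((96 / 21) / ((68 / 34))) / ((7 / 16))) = -35035 / 256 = -136.86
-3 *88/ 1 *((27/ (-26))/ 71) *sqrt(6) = 3564 *sqrt(6)/ 923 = 9.46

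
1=1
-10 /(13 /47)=-470 /13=-36.15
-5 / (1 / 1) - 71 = -76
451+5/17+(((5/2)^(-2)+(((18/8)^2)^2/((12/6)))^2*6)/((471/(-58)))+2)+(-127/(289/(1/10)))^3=30915279832427544229/93133168631808000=331.95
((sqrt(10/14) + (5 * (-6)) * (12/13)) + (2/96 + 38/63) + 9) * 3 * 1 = -51.67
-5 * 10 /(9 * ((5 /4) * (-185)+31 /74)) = 7400 /307467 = 0.02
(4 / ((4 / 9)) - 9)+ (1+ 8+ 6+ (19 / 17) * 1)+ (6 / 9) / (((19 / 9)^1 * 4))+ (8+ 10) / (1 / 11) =138371 / 646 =214.20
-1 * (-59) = 59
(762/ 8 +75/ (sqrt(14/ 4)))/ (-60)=-127/ 80-5* sqrt(14)/ 28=-2.26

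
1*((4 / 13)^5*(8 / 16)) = 512 / 371293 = 0.00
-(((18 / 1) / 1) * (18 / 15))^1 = -108 / 5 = -21.60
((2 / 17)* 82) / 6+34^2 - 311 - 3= 43024 / 51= 843.61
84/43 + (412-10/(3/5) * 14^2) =-368000/129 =-2852.71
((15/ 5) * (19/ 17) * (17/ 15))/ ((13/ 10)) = 38/ 13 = 2.92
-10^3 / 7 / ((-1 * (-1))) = -1000 / 7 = -142.86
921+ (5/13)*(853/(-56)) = 666223/728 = 915.14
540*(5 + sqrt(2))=3463.68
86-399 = -313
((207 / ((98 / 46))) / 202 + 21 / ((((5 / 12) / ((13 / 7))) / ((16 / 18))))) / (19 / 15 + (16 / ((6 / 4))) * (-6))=-12424119 / 9314018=-1.33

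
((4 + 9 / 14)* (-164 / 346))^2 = 7102225 / 1466521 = 4.84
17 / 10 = 1.70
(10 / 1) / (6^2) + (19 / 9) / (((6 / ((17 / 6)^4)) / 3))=1593379 / 23328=68.30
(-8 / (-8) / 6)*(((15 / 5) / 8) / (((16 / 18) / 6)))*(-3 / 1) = -81 / 64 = -1.27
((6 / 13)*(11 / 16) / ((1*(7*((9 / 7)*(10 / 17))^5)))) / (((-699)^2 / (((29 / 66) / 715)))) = 0.00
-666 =-666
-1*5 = -5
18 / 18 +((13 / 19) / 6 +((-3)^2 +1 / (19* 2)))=578 / 57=10.14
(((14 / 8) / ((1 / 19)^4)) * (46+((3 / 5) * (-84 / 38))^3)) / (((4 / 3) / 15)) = 22407166089 / 200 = 112035830.44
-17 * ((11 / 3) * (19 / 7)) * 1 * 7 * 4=-4737.33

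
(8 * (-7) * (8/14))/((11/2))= -64/11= -5.82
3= 3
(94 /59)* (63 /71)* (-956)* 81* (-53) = 24304527576 /4189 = 5801987.96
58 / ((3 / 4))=77.33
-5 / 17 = -0.29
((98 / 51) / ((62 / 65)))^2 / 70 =289835 / 4999122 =0.06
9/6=3/2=1.50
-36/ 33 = -12/ 11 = -1.09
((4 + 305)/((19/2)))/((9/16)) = 3296/57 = 57.82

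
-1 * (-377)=377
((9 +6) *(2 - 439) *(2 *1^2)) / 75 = -874 / 5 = -174.80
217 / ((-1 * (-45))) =217 / 45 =4.82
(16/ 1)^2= 256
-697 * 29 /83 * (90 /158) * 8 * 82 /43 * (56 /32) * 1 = -1044203580 /281951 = -3703.49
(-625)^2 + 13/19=7421888/19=390625.68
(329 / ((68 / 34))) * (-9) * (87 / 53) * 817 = -210464919 / 106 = -1985518.10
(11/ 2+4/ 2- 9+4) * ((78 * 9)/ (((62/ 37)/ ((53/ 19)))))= 2921.52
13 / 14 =0.93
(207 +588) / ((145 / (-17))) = -2703 / 29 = -93.21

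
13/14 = 0.93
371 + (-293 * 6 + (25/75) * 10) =-4151/3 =-1383.67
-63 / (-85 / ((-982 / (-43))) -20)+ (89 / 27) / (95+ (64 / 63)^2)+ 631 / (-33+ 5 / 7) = -11273377999513 / 668878078390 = -16.85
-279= -279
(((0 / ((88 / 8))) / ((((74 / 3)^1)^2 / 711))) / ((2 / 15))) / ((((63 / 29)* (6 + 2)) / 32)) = 0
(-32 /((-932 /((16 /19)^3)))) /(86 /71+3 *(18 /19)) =0.01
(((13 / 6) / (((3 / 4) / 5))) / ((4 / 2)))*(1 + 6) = 455 / 9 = 50.56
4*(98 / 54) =196 / 27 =7.26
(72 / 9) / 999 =8 / 999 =0.01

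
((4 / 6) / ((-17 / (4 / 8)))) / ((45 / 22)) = -22 / 2295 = -0.01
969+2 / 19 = 969.11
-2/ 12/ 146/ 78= -1/ 68328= -0.00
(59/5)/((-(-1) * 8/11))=649/40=16.22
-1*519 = -519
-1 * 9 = -9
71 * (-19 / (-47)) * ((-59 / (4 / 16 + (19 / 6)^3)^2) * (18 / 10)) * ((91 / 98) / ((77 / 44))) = -868935060864 / 550296887035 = -1.58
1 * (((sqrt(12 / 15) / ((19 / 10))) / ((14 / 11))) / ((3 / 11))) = 242 * sqrt(5) / 399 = 1.36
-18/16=-9/8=-1.12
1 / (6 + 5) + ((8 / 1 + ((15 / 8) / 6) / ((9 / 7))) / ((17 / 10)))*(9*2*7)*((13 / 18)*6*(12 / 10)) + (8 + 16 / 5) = 5962049 / 1870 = 3188.26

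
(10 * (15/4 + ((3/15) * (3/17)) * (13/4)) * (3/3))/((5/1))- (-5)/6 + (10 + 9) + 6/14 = 99929/3570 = 27.99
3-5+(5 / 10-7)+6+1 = -3 / 2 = -1.50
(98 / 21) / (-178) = -7 / 267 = -0.03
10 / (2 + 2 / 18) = 90 / 19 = 4.74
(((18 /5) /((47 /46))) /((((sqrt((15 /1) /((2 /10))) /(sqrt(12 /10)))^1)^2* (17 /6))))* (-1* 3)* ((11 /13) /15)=-109296 /32459375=-0.00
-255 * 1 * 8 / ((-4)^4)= -255 / 32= -7.97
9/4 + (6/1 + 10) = 73/4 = 18.25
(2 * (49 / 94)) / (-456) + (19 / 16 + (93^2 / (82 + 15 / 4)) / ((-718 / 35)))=-2813631787 / 754020624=-3.73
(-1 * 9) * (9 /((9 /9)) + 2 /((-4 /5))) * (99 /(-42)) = 3861 /28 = 137.89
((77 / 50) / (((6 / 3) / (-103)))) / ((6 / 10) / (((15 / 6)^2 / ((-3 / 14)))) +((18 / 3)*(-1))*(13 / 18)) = 75705 / 4156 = 18.22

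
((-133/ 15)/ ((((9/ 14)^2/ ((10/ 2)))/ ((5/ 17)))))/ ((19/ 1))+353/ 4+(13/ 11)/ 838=86.59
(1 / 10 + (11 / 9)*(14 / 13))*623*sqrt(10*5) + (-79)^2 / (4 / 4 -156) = -6241 / 155 + 1032311*sqrt(2) / 234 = 6198.66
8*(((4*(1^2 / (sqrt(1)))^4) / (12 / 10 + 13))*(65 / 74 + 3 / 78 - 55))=-4162240 / 34151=-121.88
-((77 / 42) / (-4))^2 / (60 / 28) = -0.10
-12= -12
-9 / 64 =-0.14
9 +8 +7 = 24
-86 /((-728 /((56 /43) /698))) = 1 /4537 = 0.00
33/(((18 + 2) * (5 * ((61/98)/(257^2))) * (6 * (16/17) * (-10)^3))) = -605206987/97600000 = -6.20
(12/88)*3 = 9/22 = 0.41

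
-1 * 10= -10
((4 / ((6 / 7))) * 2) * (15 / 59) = 2.37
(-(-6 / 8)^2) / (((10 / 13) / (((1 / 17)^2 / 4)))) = -117 / 184960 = -0.00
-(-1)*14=14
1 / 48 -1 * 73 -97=-8159 / 48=-169.98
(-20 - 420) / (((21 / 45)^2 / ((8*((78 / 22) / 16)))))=-175500 / 49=-3581.63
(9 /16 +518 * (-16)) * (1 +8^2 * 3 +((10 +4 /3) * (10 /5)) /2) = -81283187 /48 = -1693399.73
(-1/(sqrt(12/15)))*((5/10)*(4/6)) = -sqrt(5)/6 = -0.37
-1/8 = -0.12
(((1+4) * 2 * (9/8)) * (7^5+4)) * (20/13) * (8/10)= 3025980/13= 232767.69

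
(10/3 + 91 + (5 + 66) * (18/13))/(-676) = -7513/26364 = -0.28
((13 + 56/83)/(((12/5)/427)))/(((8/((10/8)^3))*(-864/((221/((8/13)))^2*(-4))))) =2500201468253125/7049576448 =354659.81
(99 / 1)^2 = 9801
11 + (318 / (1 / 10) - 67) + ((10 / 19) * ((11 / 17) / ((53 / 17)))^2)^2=8898601878584 / 2848463641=3124.00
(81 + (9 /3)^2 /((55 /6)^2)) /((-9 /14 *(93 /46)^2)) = -89731096 /2907025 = -30.87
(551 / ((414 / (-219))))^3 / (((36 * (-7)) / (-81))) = -65076378569567 / 8176224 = -7959221.59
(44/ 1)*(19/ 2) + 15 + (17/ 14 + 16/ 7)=873/ 2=436.50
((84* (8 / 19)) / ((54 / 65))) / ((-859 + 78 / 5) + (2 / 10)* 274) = -36400 / 674253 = -0.05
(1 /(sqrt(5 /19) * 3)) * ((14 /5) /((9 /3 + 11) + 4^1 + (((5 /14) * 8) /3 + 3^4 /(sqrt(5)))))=-39004 * sqrt(95) /10506905 + 166698 * sqrt(19) /10506905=0.03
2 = 2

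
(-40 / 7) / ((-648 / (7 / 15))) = 1 / 243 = 0.00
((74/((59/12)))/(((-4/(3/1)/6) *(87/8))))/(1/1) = -10656/1711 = -6.23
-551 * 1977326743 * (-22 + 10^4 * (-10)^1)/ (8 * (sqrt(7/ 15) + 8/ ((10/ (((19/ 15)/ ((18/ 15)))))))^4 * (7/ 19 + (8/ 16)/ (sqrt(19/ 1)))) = 4245210538553484353660625/ (2 * (3 * sqrt(105) + 38)^4 * (sqrt(19) + 14)) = 5178010856158958.55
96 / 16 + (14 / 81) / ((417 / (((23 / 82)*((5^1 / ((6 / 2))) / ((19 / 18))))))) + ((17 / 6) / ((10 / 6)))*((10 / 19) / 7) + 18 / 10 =2433711718 / 306976635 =7.93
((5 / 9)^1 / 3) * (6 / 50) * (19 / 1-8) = 11 / 45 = 0.24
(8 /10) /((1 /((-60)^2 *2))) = 5760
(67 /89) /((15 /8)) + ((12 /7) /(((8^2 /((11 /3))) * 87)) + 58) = 84412821 /1445360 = 58.40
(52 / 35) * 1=52 / 35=1.49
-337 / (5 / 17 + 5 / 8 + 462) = -45832 / 62957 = -0.73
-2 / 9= -0.22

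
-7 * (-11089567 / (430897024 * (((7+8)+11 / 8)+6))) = 77626969 / 9641320912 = 0.01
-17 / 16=-1.06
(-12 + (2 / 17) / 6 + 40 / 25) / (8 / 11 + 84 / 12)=-29117 / 21675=-1.34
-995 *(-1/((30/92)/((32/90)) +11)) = 732320/8771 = 83.49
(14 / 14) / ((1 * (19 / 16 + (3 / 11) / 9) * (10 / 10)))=528 / 643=0.82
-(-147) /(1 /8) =1176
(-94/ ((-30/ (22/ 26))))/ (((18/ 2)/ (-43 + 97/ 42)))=-883553/ 73710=-11.99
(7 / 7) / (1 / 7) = 7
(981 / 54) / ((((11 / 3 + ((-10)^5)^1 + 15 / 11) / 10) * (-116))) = 5995 / 382780744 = 0.00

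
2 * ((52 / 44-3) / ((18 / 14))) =-280 / 99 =-2.83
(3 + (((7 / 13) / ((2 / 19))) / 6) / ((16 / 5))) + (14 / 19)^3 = 62770451 / 17120064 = 3.67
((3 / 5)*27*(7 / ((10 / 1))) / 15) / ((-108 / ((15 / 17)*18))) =-189 / 1700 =-0.11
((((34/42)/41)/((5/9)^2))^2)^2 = 44386483761/2650254750390625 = 0.00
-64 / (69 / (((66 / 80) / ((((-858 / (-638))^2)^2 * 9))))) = -62240728 / 2394411435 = -0.03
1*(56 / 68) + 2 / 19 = 300 / 323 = 0.93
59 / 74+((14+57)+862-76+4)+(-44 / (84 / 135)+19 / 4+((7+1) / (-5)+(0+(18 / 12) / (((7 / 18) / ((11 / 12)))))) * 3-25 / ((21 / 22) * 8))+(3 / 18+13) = 4203741 / 5180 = 811.53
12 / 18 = 2 / 3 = 0.67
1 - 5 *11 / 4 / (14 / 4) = -41 / 14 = -2.93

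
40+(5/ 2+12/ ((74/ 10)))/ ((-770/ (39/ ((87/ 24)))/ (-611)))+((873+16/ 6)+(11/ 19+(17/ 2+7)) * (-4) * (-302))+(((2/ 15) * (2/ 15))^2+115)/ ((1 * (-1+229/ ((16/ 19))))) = 20374.65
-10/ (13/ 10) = -100/ 13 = -7.69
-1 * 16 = -16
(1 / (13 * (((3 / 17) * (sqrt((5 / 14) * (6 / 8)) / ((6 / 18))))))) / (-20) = -17 * sqrt(210) / 17550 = -0.01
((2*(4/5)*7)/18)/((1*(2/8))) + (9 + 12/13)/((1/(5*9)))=262681/585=449.03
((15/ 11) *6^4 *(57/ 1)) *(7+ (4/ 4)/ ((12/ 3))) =8033580/ 11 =730325.45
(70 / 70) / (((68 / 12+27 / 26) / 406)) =31668 / 523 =60.55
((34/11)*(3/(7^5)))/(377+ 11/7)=51/34994575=0.00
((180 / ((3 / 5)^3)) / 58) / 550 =25 / 957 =0.03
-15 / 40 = -3 / 8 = -0.38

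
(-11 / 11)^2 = 1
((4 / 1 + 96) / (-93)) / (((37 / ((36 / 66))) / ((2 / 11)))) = -400 / 138787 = -0.00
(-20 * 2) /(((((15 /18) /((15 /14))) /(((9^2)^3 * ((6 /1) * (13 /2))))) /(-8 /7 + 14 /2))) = -305918697240 /49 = -6243238719.18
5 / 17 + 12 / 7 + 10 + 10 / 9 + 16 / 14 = 15275 / 1071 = 14.26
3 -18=-15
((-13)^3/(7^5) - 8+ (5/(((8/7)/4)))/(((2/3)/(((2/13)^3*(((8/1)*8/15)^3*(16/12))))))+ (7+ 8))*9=417940265348/2769373425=150.92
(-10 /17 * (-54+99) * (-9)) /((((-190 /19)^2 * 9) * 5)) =0.05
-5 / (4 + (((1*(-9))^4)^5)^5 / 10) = -50 / 265613988875874769338781322035779626829233452653394495974574961739092490901302182994384699044041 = -0.00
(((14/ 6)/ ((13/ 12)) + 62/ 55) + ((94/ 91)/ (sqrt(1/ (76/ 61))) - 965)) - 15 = -698354/ 715 + 188* sqrt(1159)/ 5551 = -975.57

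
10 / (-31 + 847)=5 / 408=0.01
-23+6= -17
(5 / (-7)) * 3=-15 / 7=-2.14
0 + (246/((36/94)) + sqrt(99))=3 *sqrt(11) + 1927/3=652.28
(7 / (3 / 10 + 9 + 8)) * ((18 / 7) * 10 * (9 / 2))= 8100 / 173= 46.82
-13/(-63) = 0.21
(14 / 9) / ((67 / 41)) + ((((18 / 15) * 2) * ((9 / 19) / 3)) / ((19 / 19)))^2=5961838 / 5442075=1.10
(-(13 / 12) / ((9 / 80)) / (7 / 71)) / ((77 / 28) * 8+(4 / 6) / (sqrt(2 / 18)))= -4615 / 1134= -4.07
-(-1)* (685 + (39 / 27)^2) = 55654 / 81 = 687.09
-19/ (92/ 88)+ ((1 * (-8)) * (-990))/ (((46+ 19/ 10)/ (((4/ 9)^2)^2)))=-94147438/ 8031393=-11.72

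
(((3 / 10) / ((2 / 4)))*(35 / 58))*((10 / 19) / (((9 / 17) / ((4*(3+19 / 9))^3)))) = 3706554880 / 1205037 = 3075.88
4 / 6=2 / 3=0.67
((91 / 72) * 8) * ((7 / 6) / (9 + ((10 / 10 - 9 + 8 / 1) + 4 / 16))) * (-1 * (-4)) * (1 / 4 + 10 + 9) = 98098 / 999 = 98.20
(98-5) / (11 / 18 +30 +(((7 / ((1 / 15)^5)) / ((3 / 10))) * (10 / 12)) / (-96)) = -26784 / 44288059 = -0.00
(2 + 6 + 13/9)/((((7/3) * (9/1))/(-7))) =-85/27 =-3.15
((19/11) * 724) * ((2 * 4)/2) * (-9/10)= -247608/55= -4501.96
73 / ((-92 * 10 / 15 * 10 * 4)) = -219 / 7360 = -0.03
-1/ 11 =-0.09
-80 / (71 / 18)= -1440 / 71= -20.28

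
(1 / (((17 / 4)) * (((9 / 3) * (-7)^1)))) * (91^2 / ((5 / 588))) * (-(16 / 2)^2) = 59358208 / 85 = 698331.86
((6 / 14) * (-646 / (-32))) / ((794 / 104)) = 12597 / 11116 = 1.13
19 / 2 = 9.50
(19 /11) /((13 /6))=114 /143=0.80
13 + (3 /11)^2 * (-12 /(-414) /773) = 27966373 /2151259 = 13.00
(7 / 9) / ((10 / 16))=56 / 45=1.24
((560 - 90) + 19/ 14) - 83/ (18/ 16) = 50095/ 126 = 397.58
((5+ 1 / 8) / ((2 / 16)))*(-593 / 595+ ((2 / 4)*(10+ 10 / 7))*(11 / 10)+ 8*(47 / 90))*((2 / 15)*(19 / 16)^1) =7898281 / 128520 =61.46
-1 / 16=-0.06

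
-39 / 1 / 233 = -39 / 233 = -0.17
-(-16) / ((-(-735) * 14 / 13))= 104 / 5145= 0.02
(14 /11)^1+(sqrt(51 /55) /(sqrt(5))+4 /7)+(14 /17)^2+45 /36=sqrt(561) /55+335785 /89012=4.20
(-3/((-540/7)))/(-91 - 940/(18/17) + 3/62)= -217/5461310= -0.00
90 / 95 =18 / 19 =0.95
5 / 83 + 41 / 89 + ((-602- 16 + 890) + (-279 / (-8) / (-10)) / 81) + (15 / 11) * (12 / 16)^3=63899940367 / 234020160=273.05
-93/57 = -31/19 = -1.63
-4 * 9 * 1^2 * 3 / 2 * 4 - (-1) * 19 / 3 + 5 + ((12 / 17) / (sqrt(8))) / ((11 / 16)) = -614 / 3 + 48 * sqrt(2) / 187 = -204.30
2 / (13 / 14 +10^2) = 28 / 1413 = 0.02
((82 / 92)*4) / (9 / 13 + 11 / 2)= 2132 / 3703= 0.58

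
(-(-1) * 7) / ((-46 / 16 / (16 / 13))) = -3.00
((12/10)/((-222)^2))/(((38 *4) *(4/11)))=11/24970560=0.00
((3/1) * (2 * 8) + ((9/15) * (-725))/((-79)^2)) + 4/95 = 28442599/592895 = 47.97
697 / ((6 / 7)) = 4879 / 6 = 813.17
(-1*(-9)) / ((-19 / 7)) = -63 / 19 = -3.32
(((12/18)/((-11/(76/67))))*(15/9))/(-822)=380/2726163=0.00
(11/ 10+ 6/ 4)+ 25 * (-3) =-362/ 5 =-72.40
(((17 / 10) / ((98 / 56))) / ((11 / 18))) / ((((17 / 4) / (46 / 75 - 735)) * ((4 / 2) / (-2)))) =274.68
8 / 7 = 1.14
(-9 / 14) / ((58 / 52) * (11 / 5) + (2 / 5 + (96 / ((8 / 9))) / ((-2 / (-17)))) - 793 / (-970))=-0.00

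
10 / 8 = 1.25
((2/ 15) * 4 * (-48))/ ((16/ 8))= -64/ 5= -12.80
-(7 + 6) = -13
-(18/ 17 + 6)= -120/ 17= -7.06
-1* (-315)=315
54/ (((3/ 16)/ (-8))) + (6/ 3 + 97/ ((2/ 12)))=-1720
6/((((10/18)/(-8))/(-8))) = 3456/5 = 691.20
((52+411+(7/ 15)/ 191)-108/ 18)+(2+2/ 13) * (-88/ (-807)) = 1527005728/ 3339635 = 457.24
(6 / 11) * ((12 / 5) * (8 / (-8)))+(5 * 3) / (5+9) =-183 / 770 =-0.24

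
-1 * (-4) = 4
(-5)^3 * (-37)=4625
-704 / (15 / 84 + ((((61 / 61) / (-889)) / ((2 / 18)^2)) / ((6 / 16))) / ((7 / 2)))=-1593088 / 247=-6449.75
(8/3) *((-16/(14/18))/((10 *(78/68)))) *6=-13056/455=-28.69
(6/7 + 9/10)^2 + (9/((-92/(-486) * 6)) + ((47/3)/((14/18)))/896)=39792819/3606400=11.03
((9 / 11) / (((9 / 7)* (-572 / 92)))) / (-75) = 161 / 117975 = 0.00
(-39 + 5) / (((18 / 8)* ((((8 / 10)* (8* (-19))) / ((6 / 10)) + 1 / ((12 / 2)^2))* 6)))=272 / 21885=0.01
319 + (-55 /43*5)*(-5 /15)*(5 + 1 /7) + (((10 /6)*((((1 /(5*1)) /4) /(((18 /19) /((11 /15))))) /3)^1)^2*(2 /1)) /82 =384723521741581 /1165957934400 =329.96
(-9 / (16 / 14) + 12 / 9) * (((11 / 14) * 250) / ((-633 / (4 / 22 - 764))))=-82444625 / 53172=-1550.53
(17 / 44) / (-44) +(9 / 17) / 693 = -1847 / 230384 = -0.01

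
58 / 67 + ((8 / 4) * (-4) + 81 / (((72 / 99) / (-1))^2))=146.01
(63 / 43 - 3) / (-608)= 33 / 13072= 0.00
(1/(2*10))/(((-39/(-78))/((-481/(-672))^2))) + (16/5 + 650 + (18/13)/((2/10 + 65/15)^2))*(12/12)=653.32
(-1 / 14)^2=1 / 196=0.01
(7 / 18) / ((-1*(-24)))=7 / 432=0.02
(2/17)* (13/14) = 13/119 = 0.11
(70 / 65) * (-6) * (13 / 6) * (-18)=252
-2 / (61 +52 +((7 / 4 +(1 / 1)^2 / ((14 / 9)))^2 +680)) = -1568 / 626201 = -0.00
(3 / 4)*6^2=27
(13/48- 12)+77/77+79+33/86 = 141703/2064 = 68.65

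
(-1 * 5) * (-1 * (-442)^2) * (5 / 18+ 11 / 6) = 2062175.56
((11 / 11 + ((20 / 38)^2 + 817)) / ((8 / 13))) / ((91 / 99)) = 14622201 / 10108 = 1446.60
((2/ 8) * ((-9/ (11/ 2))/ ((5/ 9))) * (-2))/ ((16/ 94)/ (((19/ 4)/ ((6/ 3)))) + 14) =72333/ 691130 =0.10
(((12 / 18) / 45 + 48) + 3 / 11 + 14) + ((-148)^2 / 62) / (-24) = 2189752 / 46035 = 47.57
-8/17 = -0.47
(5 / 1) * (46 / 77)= 2.99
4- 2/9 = 34/9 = 3.78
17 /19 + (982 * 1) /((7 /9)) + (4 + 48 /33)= 1856431 /1463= 1268.92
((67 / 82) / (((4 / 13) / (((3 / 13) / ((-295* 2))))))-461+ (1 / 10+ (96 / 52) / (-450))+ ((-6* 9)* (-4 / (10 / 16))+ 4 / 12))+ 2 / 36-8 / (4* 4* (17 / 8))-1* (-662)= 1052440691119 / 1924556400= 546.85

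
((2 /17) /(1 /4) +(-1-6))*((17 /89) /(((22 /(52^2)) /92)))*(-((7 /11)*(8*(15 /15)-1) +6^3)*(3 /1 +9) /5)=80354551680 /10769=7461653.98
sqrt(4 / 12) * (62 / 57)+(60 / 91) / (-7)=-60 / 637+62 * sqrt(3) / 171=0.53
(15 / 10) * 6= 9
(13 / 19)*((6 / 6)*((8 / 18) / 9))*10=0.34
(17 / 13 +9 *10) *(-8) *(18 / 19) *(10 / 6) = -284880 / 247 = -1153.36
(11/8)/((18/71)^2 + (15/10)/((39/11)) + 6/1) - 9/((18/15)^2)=-5133978/850271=-6.04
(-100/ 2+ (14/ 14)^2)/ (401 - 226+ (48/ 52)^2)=-8281/ 29719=-0.28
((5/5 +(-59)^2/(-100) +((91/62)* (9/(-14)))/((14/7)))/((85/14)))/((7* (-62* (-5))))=-212547/81685000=-0.00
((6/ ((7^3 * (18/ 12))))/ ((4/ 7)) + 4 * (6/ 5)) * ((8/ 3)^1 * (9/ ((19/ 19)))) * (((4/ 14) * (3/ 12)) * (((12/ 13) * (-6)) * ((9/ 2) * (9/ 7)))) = -41325552/ 156065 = -264.80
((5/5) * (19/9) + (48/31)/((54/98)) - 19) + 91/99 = -40387/3069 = -13.16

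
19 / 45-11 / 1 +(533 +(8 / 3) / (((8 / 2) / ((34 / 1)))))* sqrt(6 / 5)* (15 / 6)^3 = -476 / 45 +41675* sqrt(30) / 24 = 9500.40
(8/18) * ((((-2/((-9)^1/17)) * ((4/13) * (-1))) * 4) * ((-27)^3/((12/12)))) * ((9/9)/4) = 132192/13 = 10168.62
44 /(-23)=-44 /23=-1.91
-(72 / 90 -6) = 26 / 5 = 5.20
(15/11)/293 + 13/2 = 41929/6446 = 6.50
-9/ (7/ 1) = -9/ 7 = -1.29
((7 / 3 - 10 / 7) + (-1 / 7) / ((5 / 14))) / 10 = 53 / 1050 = 0.05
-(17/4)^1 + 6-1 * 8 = -25/4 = -6.25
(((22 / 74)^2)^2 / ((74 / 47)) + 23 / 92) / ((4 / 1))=70720211 / 1109503312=0.06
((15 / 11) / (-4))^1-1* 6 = -279 / 44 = -6.34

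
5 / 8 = 0.62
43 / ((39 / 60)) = 860 / 13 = 66.15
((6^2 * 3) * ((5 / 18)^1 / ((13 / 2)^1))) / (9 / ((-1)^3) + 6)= -20 / 13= -1.54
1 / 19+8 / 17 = 0.52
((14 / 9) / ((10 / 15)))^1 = 7 / 3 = 2.33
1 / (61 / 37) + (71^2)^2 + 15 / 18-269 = 9300577319 / 366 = 25411413.44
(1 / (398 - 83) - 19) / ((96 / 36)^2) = -187 / 70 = -2.67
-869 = -869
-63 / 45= -7 / 5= -1.40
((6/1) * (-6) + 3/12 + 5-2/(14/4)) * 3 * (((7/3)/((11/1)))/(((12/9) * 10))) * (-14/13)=18417/11440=1.61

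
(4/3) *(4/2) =8/3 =2.67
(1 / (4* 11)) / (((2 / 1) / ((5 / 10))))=0.01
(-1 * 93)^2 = 8649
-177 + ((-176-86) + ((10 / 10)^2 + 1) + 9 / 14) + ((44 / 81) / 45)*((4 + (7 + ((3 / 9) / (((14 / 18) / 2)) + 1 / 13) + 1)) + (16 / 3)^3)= -1556045347 / 3582306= -434.37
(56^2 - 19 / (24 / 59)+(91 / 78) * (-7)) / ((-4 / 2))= -24649 / 16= -1540.56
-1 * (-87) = 87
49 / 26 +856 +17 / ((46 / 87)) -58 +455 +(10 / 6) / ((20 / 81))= 1547369 / 1196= 1293.79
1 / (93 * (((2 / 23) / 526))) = 6049 / 93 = 65.04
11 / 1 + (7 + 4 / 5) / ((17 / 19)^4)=9676174 / 417605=23.17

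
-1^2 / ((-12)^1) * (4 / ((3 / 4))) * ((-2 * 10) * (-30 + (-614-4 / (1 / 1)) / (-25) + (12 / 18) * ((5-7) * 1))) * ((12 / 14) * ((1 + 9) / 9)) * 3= 31744 / 189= 167.96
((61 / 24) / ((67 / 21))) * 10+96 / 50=66239 / 6700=9.89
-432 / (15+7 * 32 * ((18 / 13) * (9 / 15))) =-9360 / 4357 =-2.15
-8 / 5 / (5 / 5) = -8 / 5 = -1.60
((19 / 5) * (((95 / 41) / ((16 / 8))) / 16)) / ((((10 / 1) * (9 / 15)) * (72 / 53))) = 19133 / 566784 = 0.03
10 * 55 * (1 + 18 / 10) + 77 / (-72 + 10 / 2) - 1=103036 / 67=1537.85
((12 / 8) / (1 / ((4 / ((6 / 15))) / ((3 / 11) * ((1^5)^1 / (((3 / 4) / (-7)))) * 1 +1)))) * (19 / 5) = -627 / 17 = -36.88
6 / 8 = 3 / 4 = 0.75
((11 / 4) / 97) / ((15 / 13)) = 143 / 5820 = 0.02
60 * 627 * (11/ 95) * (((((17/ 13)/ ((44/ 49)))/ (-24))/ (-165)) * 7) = 5831/ 520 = 11.21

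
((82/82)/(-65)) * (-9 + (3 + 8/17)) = 94/1105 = 0.09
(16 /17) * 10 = 160 /17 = 9.41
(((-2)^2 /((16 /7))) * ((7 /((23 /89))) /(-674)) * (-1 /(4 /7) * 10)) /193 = 0.01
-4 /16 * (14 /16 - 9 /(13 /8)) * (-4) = -485 /104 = -4.66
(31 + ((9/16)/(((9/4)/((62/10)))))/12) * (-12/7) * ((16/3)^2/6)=-239072/945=-252.99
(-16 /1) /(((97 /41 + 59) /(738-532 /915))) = -110657032 /575535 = -192.27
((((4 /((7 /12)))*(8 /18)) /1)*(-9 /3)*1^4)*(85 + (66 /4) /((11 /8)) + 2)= -6336 /7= -905.14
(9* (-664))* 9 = -53784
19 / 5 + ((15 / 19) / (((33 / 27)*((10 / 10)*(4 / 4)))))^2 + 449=453.22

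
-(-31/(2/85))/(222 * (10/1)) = 527/888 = 0.59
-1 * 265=-265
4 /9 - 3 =-23 /9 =-2.56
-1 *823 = -823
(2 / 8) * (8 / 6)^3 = 16 / 27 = 0.59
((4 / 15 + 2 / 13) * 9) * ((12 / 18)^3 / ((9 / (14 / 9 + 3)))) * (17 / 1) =457232 / 47385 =9.65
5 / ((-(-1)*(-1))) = -5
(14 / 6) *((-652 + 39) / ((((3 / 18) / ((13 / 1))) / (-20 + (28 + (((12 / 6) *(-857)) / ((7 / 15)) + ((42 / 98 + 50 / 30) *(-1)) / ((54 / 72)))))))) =3682666156 / 9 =409185128.44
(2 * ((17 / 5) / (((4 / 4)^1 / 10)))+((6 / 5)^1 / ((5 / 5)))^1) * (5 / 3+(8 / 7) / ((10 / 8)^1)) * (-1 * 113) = -10595558 / 525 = -20182.02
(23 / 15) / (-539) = -23 / 8085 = -0.00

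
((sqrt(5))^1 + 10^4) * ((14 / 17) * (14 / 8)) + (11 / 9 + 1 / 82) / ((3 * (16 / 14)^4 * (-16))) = 49 * sqrt(5) / 34 + 35548655295713 / 2466643968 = 14414.97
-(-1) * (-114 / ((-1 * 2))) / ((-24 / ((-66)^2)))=-20691 / 2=-10345.50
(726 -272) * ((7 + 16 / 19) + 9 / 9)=76272 / 19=4014.32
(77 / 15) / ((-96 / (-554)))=29.62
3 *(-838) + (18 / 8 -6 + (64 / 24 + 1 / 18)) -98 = -94069 / 36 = -2613.03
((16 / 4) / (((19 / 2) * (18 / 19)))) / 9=4 / 81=0.05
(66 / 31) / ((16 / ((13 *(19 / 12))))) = 2717 / 992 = 2.74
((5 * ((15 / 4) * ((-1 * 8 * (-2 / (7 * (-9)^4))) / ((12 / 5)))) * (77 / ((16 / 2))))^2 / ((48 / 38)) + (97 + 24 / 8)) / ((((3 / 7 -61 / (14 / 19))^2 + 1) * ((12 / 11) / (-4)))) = -712774922433805 / 13186975213487232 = -0.05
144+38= 182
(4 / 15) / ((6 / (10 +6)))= 0.71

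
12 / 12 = 1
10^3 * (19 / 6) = 9500 / 3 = 3166.67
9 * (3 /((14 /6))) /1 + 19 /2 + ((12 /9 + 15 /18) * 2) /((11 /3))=3427 /154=22.25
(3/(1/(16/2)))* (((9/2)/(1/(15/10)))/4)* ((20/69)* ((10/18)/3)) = 50/23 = 2.17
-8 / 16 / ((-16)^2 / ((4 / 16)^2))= -1 / 8192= -0.00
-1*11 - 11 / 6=-12.83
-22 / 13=-1.69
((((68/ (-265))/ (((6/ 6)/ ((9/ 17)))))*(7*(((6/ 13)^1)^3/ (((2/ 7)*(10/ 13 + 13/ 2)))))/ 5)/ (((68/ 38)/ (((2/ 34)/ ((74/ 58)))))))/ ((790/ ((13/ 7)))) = -0.00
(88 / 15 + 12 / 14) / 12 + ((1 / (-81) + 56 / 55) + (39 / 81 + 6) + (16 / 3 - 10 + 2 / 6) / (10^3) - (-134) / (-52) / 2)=6.75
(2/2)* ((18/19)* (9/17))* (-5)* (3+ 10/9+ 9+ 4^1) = -13860/323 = -42.91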